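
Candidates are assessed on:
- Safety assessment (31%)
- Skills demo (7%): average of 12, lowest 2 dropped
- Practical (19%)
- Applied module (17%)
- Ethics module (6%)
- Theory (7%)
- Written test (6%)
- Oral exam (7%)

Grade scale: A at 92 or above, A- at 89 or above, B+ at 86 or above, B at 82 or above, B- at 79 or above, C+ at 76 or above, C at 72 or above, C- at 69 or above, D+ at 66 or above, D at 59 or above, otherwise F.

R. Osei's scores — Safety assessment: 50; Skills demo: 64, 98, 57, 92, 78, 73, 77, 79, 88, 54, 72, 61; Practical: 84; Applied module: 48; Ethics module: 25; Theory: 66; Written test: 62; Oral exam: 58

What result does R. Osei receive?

Skills demo: drop 54, 57 → average of remaining 10 = 782/10 = 78.2
Weighted total:
  Safety assessment 50 × 0.31 = 15.5
  Skills demo 78.2 × 0.07 = 5.474
  Practical 84 × 0.19 = 15.96
  Applied module 48 × 0.17 = 8.16
  Ethics module 25 × 0.06 = 1.5
  Theory 66 × 0.07 = 4.62
  Written test 62 × 0.06 = 3.72
  Oral exam 58 × 0.07 = 4.06
Sum = 58.994
58.994 < 59 → F

F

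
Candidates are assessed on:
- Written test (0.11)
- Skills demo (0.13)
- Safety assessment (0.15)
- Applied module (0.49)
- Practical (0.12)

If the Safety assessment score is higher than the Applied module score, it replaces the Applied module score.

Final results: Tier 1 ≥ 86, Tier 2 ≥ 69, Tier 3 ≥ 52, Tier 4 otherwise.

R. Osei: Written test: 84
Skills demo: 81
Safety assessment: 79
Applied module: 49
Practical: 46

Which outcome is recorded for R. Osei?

Tier 2

Safety assessment (79) > Applied module (49), so Applied module counts as 79.
Weighted total:
  Written test 84 × 0.11 = 9.24
  Skills demo 81 × 0.13 = 10.53
  Safety assessment 79 × 0.15 = 11.85
  Applied module 79 × 0.49 = 38.71
  Practical 46 × 0.12 = 5.52
Sum = 75.85
75.85 is ≥ 69 and < 86 → Tier 2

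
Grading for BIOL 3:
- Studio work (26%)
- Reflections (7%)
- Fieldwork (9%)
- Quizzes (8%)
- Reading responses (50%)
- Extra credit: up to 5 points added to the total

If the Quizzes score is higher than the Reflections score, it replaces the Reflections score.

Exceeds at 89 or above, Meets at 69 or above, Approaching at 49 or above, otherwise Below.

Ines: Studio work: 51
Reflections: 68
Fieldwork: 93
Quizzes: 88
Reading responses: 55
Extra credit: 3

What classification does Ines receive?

Quizzes (88) > Reflections (68), so Reflections counts as 88.
Weighted total:
  Studio work 51 × 0.26 = 13.26
  Reflections 88 × 0.07 = 6.16
  Fieldwork 93 × 0.09 = 8.37
  Quizzes 88 × 0.08 = 7.04
  Reading responses 55 × 0.5 = 27.5
Sum = 62.33
Extra credit: 62.33 + 3 = 65.33
65.33 is ≥ 49 and < 69 → Approaching

Approaching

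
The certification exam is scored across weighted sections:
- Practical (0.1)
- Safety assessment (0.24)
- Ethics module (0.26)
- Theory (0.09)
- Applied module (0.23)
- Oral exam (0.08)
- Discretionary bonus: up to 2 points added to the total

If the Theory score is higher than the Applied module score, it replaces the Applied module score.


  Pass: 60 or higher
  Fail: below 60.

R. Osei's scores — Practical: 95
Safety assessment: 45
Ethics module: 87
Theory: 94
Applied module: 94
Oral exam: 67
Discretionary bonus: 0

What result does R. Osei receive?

Pass

Theory (94) ≤ Applied module (94), so Applied module stays at 94.
Weighted total:
  Practical 95 × 0.1 = 9.5
  Safety assessment 45 × 0.24 = 10.8
  Ethics module 87 × 0.26 = 22.62
  Theory 94 × 0.09 = 8.46
  Applied module 94 × 0.23 = 21.62
  Oral exam 67 × 0.08 = 5.36
Sum = 78.36
Discretionary bonus: 78.36 + 0 = 78.36
78.36 ≥ 60 → Pass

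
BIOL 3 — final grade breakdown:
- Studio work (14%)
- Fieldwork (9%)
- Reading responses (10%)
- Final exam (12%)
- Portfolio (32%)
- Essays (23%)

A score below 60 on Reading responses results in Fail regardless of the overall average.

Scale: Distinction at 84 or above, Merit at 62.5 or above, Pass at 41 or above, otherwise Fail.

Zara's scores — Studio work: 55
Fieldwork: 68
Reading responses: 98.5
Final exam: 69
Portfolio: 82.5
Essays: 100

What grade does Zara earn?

Merit

Reading responses score 98.5 ≥ 60: minimum met.
Weighted total:
  Studio work 55 × 0.14 = 7.7
  Fieldwork 68 × 0.09 = 6.12
  Reading responses 98.5 × 0.1 = 9.85
  Final exam 69 × 0.12 = 8.28
  Portfolio 82.5 × 0.32 = 26.4
  Essays 100 × 0.23 = 23
Sum = 81.35
81.35 is ≥ 62.5 and < 84 → Merit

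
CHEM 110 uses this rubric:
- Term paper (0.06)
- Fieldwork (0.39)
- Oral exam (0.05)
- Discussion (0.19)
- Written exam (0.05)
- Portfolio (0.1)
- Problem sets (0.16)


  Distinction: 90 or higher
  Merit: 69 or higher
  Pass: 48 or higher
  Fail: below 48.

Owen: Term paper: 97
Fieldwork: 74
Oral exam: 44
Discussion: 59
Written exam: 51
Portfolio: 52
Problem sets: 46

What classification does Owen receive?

Weighted total:
  Term paper 97 × 0.06 = 5.82
  Fieldwork 74 × 0.39 = 28.86
  Oral exam 44 × 0.05 = 2.2
  Discussion 59 × 0.19 = 11.21
  Written exam 51 × 0.05 = 2.55
  Portfolio 52 × 0.1 = 5.2
  Problem sets 46 × 0.16 = 7.36
Sum = 63.2
63.2 is ≥ 48 and < 69 → Pass

Pass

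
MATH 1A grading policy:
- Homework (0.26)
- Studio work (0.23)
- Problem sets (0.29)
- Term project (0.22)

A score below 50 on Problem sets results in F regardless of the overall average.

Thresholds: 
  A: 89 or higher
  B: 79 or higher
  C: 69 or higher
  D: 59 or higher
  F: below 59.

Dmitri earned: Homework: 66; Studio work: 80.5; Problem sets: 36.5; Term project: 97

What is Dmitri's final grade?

Problem sets score 36.5 < 50: minimum not met.
Weighted total:
  Homework 66 × 0.26 = 17.16
  Studio work 80.5 × 0.23 = 18.515
  Problem sets 36.5 × 0.29 = 10.585
  Term project 97 × 0.22 = 21.34
Sum = 67.6
Because the Problem sets minimum was not met, the result is F.

F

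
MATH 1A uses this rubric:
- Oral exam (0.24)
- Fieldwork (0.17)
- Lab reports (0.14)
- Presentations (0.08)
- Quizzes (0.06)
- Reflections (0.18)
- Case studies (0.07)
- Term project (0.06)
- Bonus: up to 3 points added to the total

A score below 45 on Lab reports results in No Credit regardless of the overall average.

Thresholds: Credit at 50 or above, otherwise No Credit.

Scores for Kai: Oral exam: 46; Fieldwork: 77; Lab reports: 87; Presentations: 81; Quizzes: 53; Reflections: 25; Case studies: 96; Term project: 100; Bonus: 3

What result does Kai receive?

Lab reports score 87 ≥ 45: minimum met.
Weighted total:
  Oral exam 46 × 0.24 = 11.04
  Fieldwork 77 × 0.17 = 13.09
  Lab reports 87 × 0.14 = 12.18
  Presentations 81 × 0.08 = 6.48
  Quizzes 53 × 0.06 = 3.18
  Reflections 25 × 0.18 = 4.5
  Case studies 96 × 0.07 = 6.72
  Term project 100 × 0.06 = 6
Sum = 63.19
Bonus: 63.19 + 3 = 66.19
66.19 ≥ 50 → Credit

Credit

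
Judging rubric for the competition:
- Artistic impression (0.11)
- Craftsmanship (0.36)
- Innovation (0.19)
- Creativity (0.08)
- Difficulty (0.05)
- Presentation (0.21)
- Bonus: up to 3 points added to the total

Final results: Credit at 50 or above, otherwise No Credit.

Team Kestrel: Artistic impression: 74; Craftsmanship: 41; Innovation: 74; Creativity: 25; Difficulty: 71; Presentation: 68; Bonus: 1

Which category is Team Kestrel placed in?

Credit

Weighted total:
  Artistic impression 74 × 0.11 = 8.14
  Craftsmanship 41 × 0.36 = 14.76
  Innovation 74 × 0.19 = 14.06
  Creativity 25 × 0.08 = 2
  Difficulty 71 × 0.05 = 3.55
  Presentation 68 × 0.21 = 14.28
Sum = 56.79
Bonus: 56.79 + 1 = 57.79
57.79 ≥ 50 → Credit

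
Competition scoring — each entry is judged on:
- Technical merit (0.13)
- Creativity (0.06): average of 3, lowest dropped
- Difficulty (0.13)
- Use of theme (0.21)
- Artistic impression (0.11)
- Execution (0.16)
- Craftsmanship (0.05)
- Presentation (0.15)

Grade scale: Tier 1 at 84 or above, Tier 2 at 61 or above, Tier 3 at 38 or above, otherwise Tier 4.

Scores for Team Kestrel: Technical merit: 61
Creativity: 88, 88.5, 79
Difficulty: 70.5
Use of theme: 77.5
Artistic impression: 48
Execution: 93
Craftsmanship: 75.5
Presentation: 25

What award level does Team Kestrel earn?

Tier 2

Creativity: drop 79 → average of remaining 2 = 176.5/2 = 88.25
Weighted total:
  Technical merit 61 × 0.13 = 7.93
  Creativity 88.25 × 0.06 = 5.295
  Difficulty 70.5 × 0.13 = 9.165
  Use of theme 77.5 × 0.21 = 16.275
  Artistic impression 48 × 0.11 = 5.28
  Execution 93 × 0.16 = 14.88
  Craftsmanship 75.5 × 0.05 = 3.775
  Presentation 25 × 0.15 = 3.75
Sum = 66.35
66.35 is ≥ 61 and < 84 → Tier 2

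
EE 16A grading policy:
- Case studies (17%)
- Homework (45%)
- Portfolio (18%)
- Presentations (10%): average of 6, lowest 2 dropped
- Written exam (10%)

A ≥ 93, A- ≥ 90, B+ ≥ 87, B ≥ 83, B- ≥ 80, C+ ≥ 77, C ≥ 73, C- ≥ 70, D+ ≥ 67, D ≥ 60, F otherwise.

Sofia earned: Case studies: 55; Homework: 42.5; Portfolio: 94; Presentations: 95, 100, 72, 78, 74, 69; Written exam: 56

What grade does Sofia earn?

Presentations: drop 69, 72 → average of remaining 4 = 347/4 = 86.75
Weighted total:
  Case studies 55 × 0.17 = 9.35
  Homework 42.5 × 0.45 = 19.125
  Portfolio 94 × 0.18 = 16.92
  Presentations 86.75 × 0.1 = 8.675
  Written exam 56 × 0.1 = 5.6
Sum = 59.67
59.67 < 60 → F

F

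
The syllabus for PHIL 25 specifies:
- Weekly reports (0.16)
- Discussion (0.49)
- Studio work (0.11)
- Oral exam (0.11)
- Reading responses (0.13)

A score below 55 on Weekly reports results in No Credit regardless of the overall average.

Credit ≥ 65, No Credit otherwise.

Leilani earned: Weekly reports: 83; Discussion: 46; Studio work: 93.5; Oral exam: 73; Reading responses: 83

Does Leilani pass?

No Credit

Weekly reports score 83 ≥ 55: minimum met.
Weighted total:
  Weekly reports 83 × 0.16 = 13.28
  Discussion 46 × 0.49 = 22.54
  Studio work 93.5 × 0.11 = 10.285
  Oral exam 73 × 0.11 = 8.03
  Reading responses 83 × 0.13 = 10.79
Sum = 64.925
64.925 < 65 → No Credit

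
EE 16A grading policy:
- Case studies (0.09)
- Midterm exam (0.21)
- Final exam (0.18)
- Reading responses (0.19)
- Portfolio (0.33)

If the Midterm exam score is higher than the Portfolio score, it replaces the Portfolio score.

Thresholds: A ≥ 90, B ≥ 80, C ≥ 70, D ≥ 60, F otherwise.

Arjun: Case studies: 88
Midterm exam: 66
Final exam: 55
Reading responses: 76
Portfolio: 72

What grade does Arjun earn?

Midterm exam (66) ≤ Portfolio (72), so Portfolio stays at 72.
Weighted total:
  Case studies 88 × 0.09 = 7.92
  Midterm exam 66 × 0.21 = 13.86
  Final exam 55 × 0.18 = 9.9
  Reading responses 76 × 0.19 = 14.44
  Portfolio 72 × 0.33 = 23.76
Sum = 69.88
69.88 is ≥ 60 and < 70 → D

D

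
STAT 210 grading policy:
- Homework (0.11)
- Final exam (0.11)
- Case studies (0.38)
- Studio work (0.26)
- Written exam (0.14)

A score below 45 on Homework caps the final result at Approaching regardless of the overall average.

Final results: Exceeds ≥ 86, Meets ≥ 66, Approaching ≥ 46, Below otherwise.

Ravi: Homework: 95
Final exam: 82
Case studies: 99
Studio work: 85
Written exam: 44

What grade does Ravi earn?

Homework score 95 ≥ 45: minimum met.
Weighted total:
  Homework 95 × 0.11 = 10.45
  Final exam 82 × 0.11 = 9.02
  Case studies 99 × 0.38 = 37.62
  Studio work 85 × 0.26 = 22.1
  Written exam 44 × 0.14 = 6.16
Sum = 85.35
85.35 is ≥ 66 and < 86 → Meets

Meets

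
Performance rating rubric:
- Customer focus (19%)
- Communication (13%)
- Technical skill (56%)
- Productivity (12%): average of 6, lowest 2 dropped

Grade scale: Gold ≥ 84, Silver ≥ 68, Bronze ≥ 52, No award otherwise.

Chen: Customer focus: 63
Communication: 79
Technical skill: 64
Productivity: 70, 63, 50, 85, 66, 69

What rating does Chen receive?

Productivity: drop 50, 63 → average of remaining 4 = 290/4 = 72.5
Weighted total:
  Customer focus 63 × 0.19 = 11.97
  Communication 79 × 0.13 = 10.27
  Technical skill 64 × 0.56 = 35.84
  Productivity 72.5 × 0.12 = 8.7
Sum = 66.78
66.78 is ≥ 52 and < 68 → Bronze

Bronze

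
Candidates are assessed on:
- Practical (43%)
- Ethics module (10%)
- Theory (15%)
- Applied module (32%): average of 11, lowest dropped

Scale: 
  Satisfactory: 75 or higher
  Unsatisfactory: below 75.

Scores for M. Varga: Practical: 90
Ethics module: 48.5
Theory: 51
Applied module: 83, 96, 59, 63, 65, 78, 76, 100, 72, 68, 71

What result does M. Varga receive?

Satisfactory

Applied module: drop 59 → average of remaining 10 = 772/10 = 77.2
Weighted total:
  Practical 90 × 0.43 = 38.7
  Ethics module 48.5 × 0.1 = 4.85
  Theory 51 × 0.15 = 7.65
  Applied module 77.2 × 0.32 = 24.704
Sum = 75.904
75.904 ≥ 75 → Satisfactory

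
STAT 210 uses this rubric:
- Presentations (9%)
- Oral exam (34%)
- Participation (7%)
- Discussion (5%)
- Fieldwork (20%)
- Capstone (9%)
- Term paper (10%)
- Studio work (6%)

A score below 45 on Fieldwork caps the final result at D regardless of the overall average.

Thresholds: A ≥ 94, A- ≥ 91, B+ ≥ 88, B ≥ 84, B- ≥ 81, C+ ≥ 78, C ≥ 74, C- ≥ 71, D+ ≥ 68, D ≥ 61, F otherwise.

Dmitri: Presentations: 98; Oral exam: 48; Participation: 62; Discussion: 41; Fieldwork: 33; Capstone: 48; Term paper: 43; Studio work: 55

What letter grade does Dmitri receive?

F

Fieldwork score 33 < 45: minimum not met.
Weighted total:
  Presentations 98 × 0.09 = 8.82
  Oral exam 48 × 0.34 = 16.32
  Participation 62 × 0.07 = 4.34
  Discussion 41 × 0.05 = 2.05
  Fieldwork 33 × 0.2 = 6.6
  Capstone 48 × 0.09 = 4.32
  Term paper 43 × 0.1 = 4.3
  Studio work 55 × 0.06 = 3.3
Sum = 50.05
50.05 would be F; cap at D applies → F.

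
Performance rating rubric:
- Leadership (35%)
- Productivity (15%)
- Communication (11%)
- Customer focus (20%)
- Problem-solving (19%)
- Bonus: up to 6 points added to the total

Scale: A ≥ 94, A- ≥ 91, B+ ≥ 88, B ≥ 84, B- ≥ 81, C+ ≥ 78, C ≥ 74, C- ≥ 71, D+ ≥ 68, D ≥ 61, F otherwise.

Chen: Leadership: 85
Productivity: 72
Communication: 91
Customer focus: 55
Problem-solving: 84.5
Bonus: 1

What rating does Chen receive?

C+

Weighted total:
  Leadership 85 × 0.35 = 29.75
  Productivity 72 × 0.15 = 10.8
  Communication 91 × 0.11 = 10.01
  Customer focus 55 × 0.2 = 11
  Problem-solving 84.5 × 0.19 = 16.055
Sum = 77.615
Bonus: 77.615 + 1 = 78.615
78.615 is ≥ 78 and < 81 → C+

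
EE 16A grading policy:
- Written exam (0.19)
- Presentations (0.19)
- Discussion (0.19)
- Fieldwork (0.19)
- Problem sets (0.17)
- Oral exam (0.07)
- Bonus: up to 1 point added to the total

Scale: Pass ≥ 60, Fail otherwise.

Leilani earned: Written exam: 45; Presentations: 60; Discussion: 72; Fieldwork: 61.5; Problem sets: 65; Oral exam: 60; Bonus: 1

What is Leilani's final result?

Weighted total:
  Written exam 45 × 0.19 = 8.55
  Presentations 60 × 0.19 = 11.4
  Discussion 72 × 0.19 = 13.68
  Fieldwork 61.5 × 0.19 = 11.685
  Problem sets 65 × 0.17 = 11.05
  Oral exam 60 × 0.07 = 4.2
Sum = 60.565
Bonus: 60.565 + 1 = 61.565
61.565 ≥ 60 → Pass

Pass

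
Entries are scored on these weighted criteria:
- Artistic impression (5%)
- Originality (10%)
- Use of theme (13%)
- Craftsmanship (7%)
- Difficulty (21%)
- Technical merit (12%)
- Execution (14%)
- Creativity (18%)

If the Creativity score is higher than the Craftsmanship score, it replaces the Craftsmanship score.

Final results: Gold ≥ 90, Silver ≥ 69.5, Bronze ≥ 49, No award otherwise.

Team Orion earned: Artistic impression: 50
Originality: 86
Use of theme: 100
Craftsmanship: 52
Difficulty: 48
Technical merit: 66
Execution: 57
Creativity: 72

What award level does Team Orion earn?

Creativity (72) > Craftsmanship (52), so Craftsmanship counts as 72.
Weighted total:
  Artistic impression 50 × 0.05 = 2.5
  Originality 86 × 0.1 = 8.6
  Use of theme 100 × 0.13 = 13
  Craftsmanship 72 × 0.07 = 5.04
  Difficulty 48 × 0.21 = 10.08
  Technical merit 66 × 0.12 = 7.92
  Execution 57 × 0.14 = 7.98
  Creativity 72 × 0.18 = 12.96
Sum = 68.08
68.08 is ≥ 49 and < 69.5 → Bronze

Bronze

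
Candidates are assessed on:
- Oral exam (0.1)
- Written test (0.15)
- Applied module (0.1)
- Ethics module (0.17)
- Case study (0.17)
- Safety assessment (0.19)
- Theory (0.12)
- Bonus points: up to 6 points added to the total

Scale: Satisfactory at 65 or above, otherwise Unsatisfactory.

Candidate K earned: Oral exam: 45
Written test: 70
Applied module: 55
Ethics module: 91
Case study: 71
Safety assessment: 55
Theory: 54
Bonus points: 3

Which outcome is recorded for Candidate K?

Weighted total:
  Oral exam 45 × 0.1 = 4.5
  Written test 70 × 0.15 = 10.5
  Applied module 55 × 0.1 = 5.5
  Ethics module 91 × 0.17 = 15.47
  Case study 71 × 0.17 = 12.07
  Safety assessment 55 × 0.19 = 10.45
  Theory 54 × 0.12 = 6.48
Sum = 64.97
Bonus points: 64.97 + 3 = 67.97
67.97 ≥ 65 → Satisfactory

Satisfactory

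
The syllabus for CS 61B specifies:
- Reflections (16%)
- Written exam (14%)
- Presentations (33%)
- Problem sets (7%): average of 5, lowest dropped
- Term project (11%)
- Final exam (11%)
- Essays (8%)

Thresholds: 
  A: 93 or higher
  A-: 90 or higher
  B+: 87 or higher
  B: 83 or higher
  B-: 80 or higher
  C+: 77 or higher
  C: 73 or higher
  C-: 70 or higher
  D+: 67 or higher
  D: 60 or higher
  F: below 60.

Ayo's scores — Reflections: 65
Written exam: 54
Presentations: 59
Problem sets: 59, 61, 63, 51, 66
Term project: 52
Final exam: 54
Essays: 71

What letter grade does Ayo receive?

Problem sets: drop 51 → average of remaining 4 = 249/4 = 62.25
Weighted total:
  Reflections 65 × 0.16 = 10.4
  Written exam 54 × 0.14 = 7.56
  Presentations 59 × 0.33 = 19.47
  Problem sets 62.25 × 0.07 = 4.3575
  Term project 52 × 0.11 = 5.72
  Final exam 54 × 0.11 = 5.94
  Essays 71 × 0.08 = 5.68
Sum = 59.1275
59.1275 < 60 → F

F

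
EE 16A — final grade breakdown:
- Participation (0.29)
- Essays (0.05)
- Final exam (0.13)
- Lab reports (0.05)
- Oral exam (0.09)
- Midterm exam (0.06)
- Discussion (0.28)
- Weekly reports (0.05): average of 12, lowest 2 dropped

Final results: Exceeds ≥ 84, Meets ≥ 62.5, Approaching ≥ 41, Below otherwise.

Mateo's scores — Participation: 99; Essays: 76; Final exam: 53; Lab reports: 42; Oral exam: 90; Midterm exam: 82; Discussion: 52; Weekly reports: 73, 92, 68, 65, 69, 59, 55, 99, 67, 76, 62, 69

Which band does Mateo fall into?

Weekly reports: drop 55, 59 → average of remaining 10 = 740/10 = 74
Weighted total:
  Participation 99 × 0.29 = 28.71
  Essays 76 × 0.05 = 3.8
  Final exam 53 × 0.13 = 6.89
  Lab reports 42 × 0.05 = 2.1
  Oral exam 90 × 0.09 = 8.1
  Midterm exam 82 × 0.06 = 4.92
  Discussion 52 × 0.28 = 14.56
  Weekly reports 74 × 0.05 = 3.7
Sum = 72.78
72.78 is ≥ 62.5 and < 84 → Meets

Meets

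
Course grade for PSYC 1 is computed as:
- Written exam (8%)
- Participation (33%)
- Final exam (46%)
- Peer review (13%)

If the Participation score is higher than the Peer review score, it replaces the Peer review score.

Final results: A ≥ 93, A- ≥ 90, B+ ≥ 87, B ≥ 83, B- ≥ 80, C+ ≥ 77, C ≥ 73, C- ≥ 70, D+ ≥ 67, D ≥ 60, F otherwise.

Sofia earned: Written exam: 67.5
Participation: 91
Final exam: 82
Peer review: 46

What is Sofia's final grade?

B

Participation (91) > Peer review (46), so Peer review counts as 91.
Weighted total:
  Written exam 67.5 × 0.08 = 5.4
  Participation 91 × 0.33 = 30.03
  Final exam 82 × 0.46 = 37.72
  Peer review 91 × 0.13 = 11.83
Sum = 84.98
84.98 is ≥ 83 and < 87 → B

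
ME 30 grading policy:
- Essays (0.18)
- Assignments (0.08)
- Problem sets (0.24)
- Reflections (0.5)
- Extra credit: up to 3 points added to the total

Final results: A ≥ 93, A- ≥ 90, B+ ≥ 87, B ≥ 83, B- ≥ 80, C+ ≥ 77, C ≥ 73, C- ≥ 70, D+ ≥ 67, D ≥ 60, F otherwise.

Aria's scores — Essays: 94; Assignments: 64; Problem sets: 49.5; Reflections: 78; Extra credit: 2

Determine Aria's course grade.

Weighted total:
  Essays 94 × 0.18 = 16.92
  Assignments 64 × 0.08 = 5.12
  Problem sets 49.5 × 0.24 = 11.88
  Reflections 78 × 0.5 = 39
Sum = 72.92
Extra credit: 72.92 + 2 = 74.92
74.92 is ≥ 73 and < 77 → C

C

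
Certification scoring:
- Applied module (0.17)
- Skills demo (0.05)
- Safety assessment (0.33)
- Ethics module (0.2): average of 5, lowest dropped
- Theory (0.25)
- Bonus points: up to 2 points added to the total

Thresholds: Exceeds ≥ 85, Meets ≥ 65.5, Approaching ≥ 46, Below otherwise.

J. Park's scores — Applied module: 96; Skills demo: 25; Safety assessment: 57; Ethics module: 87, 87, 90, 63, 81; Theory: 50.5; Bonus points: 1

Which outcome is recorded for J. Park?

Ethics module: drop 63 → average of remaining 4 = 345/4 = 86.25
Weighted total:
  Applied module 96 × 0.17 = 16.32
  Skills demo 25 × 0.05 = 1.25
  Safety assessment 57 × 0.33 = 18.81
  Ethics module 86.25 × 0.2 = 17.25
  Theory 50.5 × 0.25 = 12.625
Sum = 66.255
Bonus points: 66.255 + 1 = 67.255
67.255 is ≥ 65.5 and < 85 → Meets

Meets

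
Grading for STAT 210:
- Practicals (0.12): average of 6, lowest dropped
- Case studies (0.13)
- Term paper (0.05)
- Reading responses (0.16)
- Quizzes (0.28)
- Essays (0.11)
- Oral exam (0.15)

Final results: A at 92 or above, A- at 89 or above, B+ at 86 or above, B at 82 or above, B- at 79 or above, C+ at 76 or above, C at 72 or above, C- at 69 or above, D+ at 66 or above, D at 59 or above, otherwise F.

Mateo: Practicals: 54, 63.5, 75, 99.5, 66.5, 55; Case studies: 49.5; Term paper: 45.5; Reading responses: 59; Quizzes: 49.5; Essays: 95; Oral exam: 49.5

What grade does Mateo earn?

F

Practicals: drop 54 → average of remaining 5 = 359.5/5 = 71.9
Weighted total:
  Practicals 71.9 × 0.12 = 8.628
  Case studies 49.5 × 0.13 = 6.435
  Term paper 45.5 × 0.05 = 2.275
  Reading responses 59 × 0.16 = 9.44
  Quizzes 49.5 × 0.28 = 13.86
  Essays 95 × 0.11 = 10.45
  Oral exam 49.5 × 0.15 = 7.425
Sum = 58.513
58.513 < 59 → F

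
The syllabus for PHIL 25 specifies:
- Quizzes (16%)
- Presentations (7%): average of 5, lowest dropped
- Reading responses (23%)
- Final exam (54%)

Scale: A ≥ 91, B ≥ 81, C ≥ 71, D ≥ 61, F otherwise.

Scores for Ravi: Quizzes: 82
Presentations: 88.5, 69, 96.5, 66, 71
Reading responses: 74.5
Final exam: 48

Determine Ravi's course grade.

Presentations: drop 66 → average of remaining 4 = 325/4 = 81.25
Weighted total:
  Quizzes 82 × 0.16 = 13.12
  Presentations 81.25 × 0.07 = 5.6875
  Reading responses 74.5 × 0.23 = 17.135
  Final exam 48 × 0.54 = 25.92
Sum = 61.8625
61.8625 is ≥ 61 and < 71 → D

D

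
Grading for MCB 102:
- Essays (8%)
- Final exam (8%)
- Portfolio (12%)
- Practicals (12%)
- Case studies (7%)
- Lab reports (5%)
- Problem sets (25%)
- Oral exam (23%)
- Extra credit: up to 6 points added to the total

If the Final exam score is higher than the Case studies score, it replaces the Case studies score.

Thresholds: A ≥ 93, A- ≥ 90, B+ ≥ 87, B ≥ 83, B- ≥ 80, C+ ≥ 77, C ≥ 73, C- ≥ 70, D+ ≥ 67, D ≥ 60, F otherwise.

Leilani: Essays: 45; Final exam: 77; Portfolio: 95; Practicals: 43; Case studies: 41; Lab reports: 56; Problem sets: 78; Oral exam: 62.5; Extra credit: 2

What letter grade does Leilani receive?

Final exam (77) > Case studies (41), so Case studies counts as 77.
Weighted total:
  Essays 45 × 0.08 = 3.6
  Final exam 77 × 0.08 = 6.16
  Portfolio 95 × 0.12 = 11.4
  Practicals 43 × 0.12 = 5.16
  Case studies 77 × 0.07 = 5.39
  Lab reports 56 × 0.05 = 2.8
  Problem sets 78 × 0.25 = 19.5
  Oral exam 62.5 × 0.23 = 14.375
Sum = 68.385
Extra credit: 68.385 + 2 = 70.385
70.385 is ≥ 70 and < 73 → C-

C-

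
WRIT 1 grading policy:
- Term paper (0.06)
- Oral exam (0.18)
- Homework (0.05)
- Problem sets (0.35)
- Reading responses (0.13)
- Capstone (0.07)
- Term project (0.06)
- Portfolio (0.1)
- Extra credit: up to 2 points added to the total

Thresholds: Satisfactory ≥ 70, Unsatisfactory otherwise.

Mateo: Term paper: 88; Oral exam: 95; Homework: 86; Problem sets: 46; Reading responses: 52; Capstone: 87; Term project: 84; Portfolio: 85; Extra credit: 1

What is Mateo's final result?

Weighted total:
  Term paper 88 × 0.06 = 5.28
  Oral exam 95 × 0.18 = 17.1
  Homework 86 × 0.05 = 4.3
  Problem sets 46 × 0.35 = 16.1
  Reading responses 52 × 0.13 = 6.76
  Capstone 87 × 0.07 = 6.09
  Term project 84 × 0.06 = 5.04
  Portfolio 85 × 0.1 = 8.5
Sum = 69.17
Extra credit: 69.17 + 1 = 70.17
70.17 ≥ 70 → Satisfactory

Satisfactory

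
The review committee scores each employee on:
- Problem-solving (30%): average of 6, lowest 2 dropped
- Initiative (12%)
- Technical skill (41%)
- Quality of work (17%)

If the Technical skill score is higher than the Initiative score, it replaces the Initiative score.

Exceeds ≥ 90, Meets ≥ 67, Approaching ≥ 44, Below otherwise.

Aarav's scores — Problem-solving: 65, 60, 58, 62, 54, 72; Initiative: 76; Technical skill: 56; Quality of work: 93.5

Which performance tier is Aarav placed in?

Meets

Problem-solving: drop 54, 58 → average of remaining 4 = 259/4 = 64.75
Technical skill (56) ≤ Initiative (76), so Initiative stays at 76.
Weighted total:
  Problem-solving 64.75 × 0.3 = 19.425
  Initiative 76 × 0.12 = 9.12
  Technical skill 56 × 0.41 = 22.96
  Quality of work 93.5 × 0.17 = 15.895
Sum = 67.4
67.4 is ≥ 67 and < 90 → Meets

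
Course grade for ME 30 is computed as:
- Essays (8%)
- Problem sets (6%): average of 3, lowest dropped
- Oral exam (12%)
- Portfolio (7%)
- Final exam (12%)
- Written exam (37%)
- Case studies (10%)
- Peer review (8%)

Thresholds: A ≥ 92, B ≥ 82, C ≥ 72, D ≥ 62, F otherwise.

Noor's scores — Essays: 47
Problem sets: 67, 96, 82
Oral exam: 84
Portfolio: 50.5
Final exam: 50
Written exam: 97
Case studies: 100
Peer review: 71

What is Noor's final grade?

C

Problem sets: drop 67 → average of remaining 2 = 178/2 = 89
Weighted total:
  Essays 47 × 0.08 = 3.76
  Problem sets 89 × 0.06 = 5.34
  Oral exam 84 × 0.12 = 10.08
  Portfolio 50.5 × 0.07 = 3.535
  Final exam 50 × 0.12 = 6
  Written exam 97 × 0.37 = 35.89
  Case studies 100 × 0.1 = 10
  Peer review 71 × 0.08 = 5.68
Sum = 80.285
80.285 is ≥ 72 and < 82 → C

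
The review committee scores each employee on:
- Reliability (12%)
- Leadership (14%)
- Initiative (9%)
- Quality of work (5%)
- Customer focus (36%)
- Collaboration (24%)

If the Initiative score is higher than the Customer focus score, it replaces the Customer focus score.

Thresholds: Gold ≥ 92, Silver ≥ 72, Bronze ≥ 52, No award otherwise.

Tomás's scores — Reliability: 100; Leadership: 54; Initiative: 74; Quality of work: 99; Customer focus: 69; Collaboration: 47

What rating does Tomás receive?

Initiative (74) > Customer focus (69), so Customer focus counts as 74.
Weighted total:
  Reliability 100 × 0.12 = 12
  Leadership 54 × 0.14 = 7.56
  Initiative 74 × 0.09 = 6.66
  Quality of work 99 × 0.05 = 4.95
  Customer focus 74 × 0.36 = 26.64
  Collaboration 47 × 0.24 = 11.28
Sum = 69.09
69.09 is ≥ 52 and < 72 → Bronze

Bronze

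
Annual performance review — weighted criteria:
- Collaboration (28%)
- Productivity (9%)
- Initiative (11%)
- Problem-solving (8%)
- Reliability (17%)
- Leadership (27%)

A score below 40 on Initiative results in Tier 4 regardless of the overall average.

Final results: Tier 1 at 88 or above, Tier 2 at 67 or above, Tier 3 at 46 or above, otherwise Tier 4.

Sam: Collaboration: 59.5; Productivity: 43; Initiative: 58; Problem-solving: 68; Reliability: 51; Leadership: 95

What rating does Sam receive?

Tier 3

Initiative score 58 ≥ 40: minimum met.
Weighted total:
  Collaboration 59.5 × 0.28 = 16.66
  Productivity 43 × 0.09 = 3.87
  Initiative 58 × 0.11 = 6.38
  Problem-solving 68 × 0.08 = 5.44
  Reliability 51 × 0.17 = 8.67
  Leadership 95 × 0.27 = 25.65
Sum = 66.67
66.67 is ≥ 46 and < 67 → Tier 3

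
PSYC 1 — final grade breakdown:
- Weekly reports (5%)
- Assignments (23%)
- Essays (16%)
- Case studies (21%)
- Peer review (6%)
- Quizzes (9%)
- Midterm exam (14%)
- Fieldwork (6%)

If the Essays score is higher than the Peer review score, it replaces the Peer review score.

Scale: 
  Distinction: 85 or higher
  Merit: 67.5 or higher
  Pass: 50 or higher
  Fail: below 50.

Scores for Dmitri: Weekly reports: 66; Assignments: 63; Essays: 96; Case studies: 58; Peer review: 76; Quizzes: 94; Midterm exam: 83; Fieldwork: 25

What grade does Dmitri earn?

Essays (96) > Peer review (76), so Peer review counts as 96.
Weighted total:
  Weekly reports 66 × 0.05 = 3.3
  Assignments 63 × 0.23 = 14.49
  Essays 96 × 0.16 = 15.36
  Case studies 58 × 0.21 = 12.18
  Peer review 96 × 0.06 = 5.76
  Quizzes 94 × 0.09 = 8.46
  Midterm exam 83 × 0.14 = 11.62
  Fieldwork 25 × 0.06 = 1.5
Sum = 72.67
72.67 is ≥ 67.5 and < 85 → Merit

Merit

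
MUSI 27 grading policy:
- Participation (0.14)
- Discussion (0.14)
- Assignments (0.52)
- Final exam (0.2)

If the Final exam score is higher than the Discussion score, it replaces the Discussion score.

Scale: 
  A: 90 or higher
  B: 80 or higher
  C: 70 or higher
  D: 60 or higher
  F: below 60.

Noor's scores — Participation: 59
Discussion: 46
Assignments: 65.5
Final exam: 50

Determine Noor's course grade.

F

Final exam (50) > Discussion (46), so Discussion counts as 50.
Weighted total:
  Participation 59 × 0.14 = 8.26
  Discussion 50 × 0.14 = 7
  Assignments 65.5 × 0.52 = 34.06
  Final exam 50 × 0.2 = 10
Sum = 59.32
59.32 < 60 → F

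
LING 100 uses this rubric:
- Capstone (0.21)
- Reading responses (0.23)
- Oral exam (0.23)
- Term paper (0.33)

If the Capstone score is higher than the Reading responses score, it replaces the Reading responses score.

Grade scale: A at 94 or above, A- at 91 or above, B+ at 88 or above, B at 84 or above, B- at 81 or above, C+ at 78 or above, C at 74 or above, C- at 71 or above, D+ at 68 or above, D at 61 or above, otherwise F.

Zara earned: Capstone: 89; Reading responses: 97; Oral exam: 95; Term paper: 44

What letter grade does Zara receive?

Capstone (89) ≤ Reading responses (97), so Reading responses stays at 97.
Weighted total:
  Capstone 89 × 0.21 = 18.69
  Reading responses 97 × 0.23 = 22.31
  Oral exam 95 × 0.23 = 21.85
  Term paper 44 × 0.33 = 14.52
Sum = 77.37
77.37 is ≥ 74 and < 78 → C

C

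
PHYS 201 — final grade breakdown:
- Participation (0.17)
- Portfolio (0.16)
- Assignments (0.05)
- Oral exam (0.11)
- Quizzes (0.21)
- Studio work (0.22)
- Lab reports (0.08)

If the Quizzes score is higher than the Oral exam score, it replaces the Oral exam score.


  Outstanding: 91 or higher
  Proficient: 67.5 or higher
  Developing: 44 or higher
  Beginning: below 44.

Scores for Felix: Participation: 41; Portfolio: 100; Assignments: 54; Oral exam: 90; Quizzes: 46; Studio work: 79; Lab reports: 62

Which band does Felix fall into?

Proficient

Quizzes (46) ≤ Oral exam (90), so Oral exam stays at 90.
Weighted total:
  Participation 41 × 0.17 = 6.97
  Portfolio 100 × 0.16 = 16
  Assignments 54 × 0.05 = 2.7
  Oral exam 90 × 0.11 = 9.9
  Quizzes 46 × 0.21 = 9.66
  Studio work 79 × 0.22 = 17.38
  Lab reports 62 × 0.08 = 4.96
Sum = 67.57
67.57 is ≥ 67.5 and < 91 → Proficient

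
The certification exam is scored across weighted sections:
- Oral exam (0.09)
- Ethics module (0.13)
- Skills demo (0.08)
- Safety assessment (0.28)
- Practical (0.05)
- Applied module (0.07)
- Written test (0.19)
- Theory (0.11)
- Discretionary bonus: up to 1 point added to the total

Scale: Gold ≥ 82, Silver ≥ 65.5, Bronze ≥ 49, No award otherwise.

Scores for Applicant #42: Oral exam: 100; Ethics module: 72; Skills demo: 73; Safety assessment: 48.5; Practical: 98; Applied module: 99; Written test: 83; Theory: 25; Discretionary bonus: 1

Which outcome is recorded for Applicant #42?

Silver

Weighted total:
  Oral exam 100 × 0.09 = 9
  Ethics module 72 × 0.13 = 9.36
  Skills demo 73 × 0.08 = 5.84
  Safety assessment 48.5 × 0.28 = 13.58
  Practical 98 × 0.05 = 4.9
  Applied module 99 × 0.07 = 6.93
  Written test 83 × 0.19 = 15.77
  Theory 25 × 0.11 = 2.75
Sum = 68.13
Discretionary bonus: 68.13 + 1 = 69.13
69.13 is ≥ 65.5 and < 82 → Silver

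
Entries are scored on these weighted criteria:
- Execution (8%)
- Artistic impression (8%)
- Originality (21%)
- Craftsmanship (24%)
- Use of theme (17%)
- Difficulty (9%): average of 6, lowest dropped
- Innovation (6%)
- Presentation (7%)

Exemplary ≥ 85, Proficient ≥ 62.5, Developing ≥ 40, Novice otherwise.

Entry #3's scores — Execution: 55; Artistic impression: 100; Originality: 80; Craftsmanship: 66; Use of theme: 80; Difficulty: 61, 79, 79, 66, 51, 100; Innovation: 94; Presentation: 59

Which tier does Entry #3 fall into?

Proficient

Difficulty: drop 51 → average of remaining 5 = 385/5 = 77
Weighted total:
  Execution 55 × 0.08 = 4.4
  Artistic impression 100 × 0.08 = 8
  Originality 80 × 0.21 = 16.8
  Craftsmanship 66 × 0.24 = 15.84
  Use of theme 80 × 0.17 = 13.6
  Difficulty 77 × 0.09 = 6.93
  Innovation 94 × 0.06 = 5.64
  Presentation 59 × 0.07 = 4.13
Sum = 75.34
75.34 is ≥ 62.5 and < 85 → Proficient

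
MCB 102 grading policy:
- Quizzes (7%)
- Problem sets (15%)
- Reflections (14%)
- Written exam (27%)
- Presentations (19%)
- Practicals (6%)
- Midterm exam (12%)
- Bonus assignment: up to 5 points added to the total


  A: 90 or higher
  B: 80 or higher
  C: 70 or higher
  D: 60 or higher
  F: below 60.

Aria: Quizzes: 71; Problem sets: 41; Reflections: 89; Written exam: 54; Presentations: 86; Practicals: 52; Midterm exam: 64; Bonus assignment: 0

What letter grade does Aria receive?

Weighted total:
  Quizzes 71 × 0.07 = 4.97
  Problem sets 41 × 0.15 = 6.15
  Reflections 89 × 0.14 = 12.46
  Written exam 54 × 0.27 = 14.58
  Presentations 86 × 0.19 = 16.34
  Practicals 52 × 0.06 = 3.12
  Midterm exam 64 × 0.12 = 7.68
Sum = 65.3
Bonus assignment: 65.3 + 0 = 65.3
65.3 is ≥ 60 and < 70 → D

D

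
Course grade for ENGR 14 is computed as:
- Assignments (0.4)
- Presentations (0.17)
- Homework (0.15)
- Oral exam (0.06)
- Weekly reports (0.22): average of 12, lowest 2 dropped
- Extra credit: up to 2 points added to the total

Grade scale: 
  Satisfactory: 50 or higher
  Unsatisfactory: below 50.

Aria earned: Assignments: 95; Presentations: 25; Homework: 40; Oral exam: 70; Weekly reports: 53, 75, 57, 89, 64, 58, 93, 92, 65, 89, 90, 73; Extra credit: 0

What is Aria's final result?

Weekly reports: drop 53, 57 → average of remaining 10 = 788/10 = 78.8
Weighted total:
  Assignments 95 × 0.4 = 38
  Presentations 25 × 0.17 = 4.25
  Homework 40 × 0.15 = 6
  Oral exam 70 × 0.06 = 4.2
  Weekly reports 78.8 × 0.22 = 17.336
Sum = 69.786
Extra credit: 69.786 + 0 = 69.786
69.786 ≥ 50 → Satisfactory

Satisfactory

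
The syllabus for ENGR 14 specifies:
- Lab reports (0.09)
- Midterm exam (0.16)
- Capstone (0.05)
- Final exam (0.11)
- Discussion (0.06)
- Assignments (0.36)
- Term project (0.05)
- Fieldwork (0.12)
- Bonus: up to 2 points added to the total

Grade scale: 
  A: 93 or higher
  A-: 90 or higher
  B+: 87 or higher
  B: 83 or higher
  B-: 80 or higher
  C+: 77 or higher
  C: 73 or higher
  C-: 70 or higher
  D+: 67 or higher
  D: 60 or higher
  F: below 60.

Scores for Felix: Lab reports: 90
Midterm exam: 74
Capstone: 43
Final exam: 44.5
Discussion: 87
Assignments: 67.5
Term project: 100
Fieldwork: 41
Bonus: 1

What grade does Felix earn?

D+

Weighted total:
  Lab reports 90 × 0.09 = 8.1
  Midterm exam 74 × 0.16 = 11.84
  Capstone 43 × 0.05 = 2.15
  Final exam 44.5 × 0.11 = 4.895
  Discussion 87 × 0.06 = 5.22
  Assignments 67.5 × 0.36 = 24.3
  Term project 100 × 0.05 = 5
  Fieldwork 41 × 0.12 = 4.92
Sum = 66.425
Bonus: 66.425 + 1 = 67.425
67.425 is ≥ 67 and < 70 → D+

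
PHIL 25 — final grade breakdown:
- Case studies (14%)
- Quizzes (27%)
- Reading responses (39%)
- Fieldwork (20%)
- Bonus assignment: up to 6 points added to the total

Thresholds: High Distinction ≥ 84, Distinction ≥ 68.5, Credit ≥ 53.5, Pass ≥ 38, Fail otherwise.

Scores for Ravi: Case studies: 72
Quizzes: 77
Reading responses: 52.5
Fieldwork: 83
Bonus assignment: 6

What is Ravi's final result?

Weighted total:
  Case studies 72 × 0.14 = 10.08
  Quizzes 77 × 0.27 = 20.79
  Reading responses 52.5 × 0.39 = 20.475
  Fieldwork 83 × 0.2 = 16.6
Sum = 67.945
Bonus assignment: 67.945 + 6 = 73.945
73.945 is ≥ 68.5 and < 84 → Distinction

Distinction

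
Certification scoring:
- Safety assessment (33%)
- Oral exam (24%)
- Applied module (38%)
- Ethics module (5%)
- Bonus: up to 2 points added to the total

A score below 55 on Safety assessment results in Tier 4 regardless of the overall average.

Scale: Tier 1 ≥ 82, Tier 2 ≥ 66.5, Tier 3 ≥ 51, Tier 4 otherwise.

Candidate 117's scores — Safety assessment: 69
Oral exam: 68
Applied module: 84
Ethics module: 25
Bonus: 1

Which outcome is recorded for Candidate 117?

Tier 2

Safety assessment score 69 ≥ 55: minimum met.
Weighted total:
  Safety assessment 69 × 0.33 = 22.77
  Oral exam 68 × 0.24 = 16.32
  Applied module 84 × 0.38 = 31.92
  Ethics module 25 × 0.05 = 1.25
Sum = 72.26
Bonus: 72.26 + 1 = 73.26
73.26 is ≥ 66.5 and < 82 → Tier 2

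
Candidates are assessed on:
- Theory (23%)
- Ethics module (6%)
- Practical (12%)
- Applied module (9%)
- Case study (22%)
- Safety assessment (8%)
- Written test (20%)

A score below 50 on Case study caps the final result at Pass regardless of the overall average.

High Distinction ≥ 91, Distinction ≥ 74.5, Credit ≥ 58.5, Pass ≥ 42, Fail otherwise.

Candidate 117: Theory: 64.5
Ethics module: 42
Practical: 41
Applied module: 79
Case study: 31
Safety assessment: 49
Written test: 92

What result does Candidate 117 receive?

Case study score 31 < 50: minimum not met.
Weighted total:
  Theory 64.5 × 0.23 = 14.835
  Ethics module 42 × 0.06 = 2.52
  Practical 41 × 0.12 = 4.92
  Applied module 79 × 0.09 = 7.11
  Case study 31 × 0.22 = 6.82
  Safety assessment 49 × 0.08 = 3.92
  Written test 92 × 0.2 = 18.4
Sum = 58.525
58.525 would be Credit; cap at Pass applies → Pass.

Pass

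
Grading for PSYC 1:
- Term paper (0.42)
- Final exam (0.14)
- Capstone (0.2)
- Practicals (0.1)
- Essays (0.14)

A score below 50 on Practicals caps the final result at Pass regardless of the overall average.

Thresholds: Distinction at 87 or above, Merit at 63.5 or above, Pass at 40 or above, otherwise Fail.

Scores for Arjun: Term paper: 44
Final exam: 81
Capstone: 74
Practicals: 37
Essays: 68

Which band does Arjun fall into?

Pass

Practicals score 37 < 50: minimum not met.
Weighted total:
  Term paper 44 × 0.42 = 18.48
  Final exam 81 × 0.14 = 11.34
  Capstone 74 × 0.2 = 14.8
  Practicals 37 × 0.1 = 3.7
  Essays 68 × 0.14 = 9.52
Sum = 57.84
57.84 would be Pass; cap at Pass applies → Pass.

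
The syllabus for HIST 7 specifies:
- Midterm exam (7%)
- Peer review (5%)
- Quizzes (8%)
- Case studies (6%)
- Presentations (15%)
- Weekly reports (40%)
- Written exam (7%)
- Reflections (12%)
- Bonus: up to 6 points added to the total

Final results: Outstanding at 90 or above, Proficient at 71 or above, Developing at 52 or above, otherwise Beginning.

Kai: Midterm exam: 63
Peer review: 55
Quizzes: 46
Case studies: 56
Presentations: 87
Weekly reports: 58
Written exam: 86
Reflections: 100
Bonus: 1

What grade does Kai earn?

Developing

Weighted total:
  Midterm exam 63 × 0.07 = 4.41
  Peer review 55 × 0.05 = 2.75
  Quizzes 46 × 0.08 = 3.68
  Case studies 56 × 0.06 = 3.36
  Presentations 87 × 0.15 = 13.05
  Weekly reports 58 × 0.4 = 23.2
  Written exam 86 × 0.07 = 6.02
  Reflections 100 × 0.12 = 12
Sum = 68.47
Bonus: 68.47 + 1 = 69.47
69.47 is ≥ 52 and < 71 → Developing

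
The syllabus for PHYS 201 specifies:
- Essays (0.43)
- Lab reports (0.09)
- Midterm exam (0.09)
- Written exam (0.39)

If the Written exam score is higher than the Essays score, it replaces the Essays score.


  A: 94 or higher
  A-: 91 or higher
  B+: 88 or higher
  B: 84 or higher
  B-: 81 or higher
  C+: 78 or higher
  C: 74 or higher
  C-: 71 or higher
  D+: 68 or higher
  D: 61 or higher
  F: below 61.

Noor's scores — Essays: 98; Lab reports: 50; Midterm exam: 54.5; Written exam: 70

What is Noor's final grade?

Written exam (70) ≤ Essays (98), so Essays stays at 98.
Weighted total:
  Essays 98 × 0.43 = 42.14
  Lab reports 50 × 0.09 = 4.5
  Midterm exam 54.5 × 0.09 = 4.905
  Written exam 70 × 0.39 = 27.3
Sum = 78.845
78.845 is ≥ 78 and < 81 → C+

C+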